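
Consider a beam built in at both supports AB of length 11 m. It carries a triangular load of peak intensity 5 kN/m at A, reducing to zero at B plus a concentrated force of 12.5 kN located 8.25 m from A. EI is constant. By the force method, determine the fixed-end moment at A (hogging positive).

Release both end moments; the primary structure is a simply-supported span AB with redundants M_A and M_B.
End rotations of the released simple span under the applied load (×1/EI):
  at A: triangular load, peak 5: w₀L³/(45EI) = 147.9/EI
  at B: triangular load, peak 5: 7w₀L³/(360EI) = 129.4/EI
  at A: point load 12.5 at a = 8.25: Pab(L + b)/(6LEI) = 59.08/EI
  at B: point load 12.5 at a = 8.25: Pab(L + a)/(6LEI) = 82.71/EI
  θ_A0 = 207/EI,  θ_B0 = 212.1/EI
Flexibility coefficients: a unit moment at one end gives L/(3EI) there and L/(6EI) at the far end, so f₁₁ = f₂₂ = 3.667/EI and f₁₂ = f₂₁ = 1.833/EI.
Compatibility — zero rotation at each built-in end:
  3.667 M_A + 1.833 M_B = 207
  1.833 M_A + 3.667 M_B = 212.1
Solving the pair gives M_A = 36.7 kN·m and M_B = 39.5 kN·m (hogging).

M_A = 36.7 kN·m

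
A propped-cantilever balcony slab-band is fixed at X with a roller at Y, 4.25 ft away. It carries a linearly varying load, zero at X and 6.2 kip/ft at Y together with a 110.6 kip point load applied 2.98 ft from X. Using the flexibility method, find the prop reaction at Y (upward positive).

R_Y = 69.75 kip

Choose R_Y as the redundant. The primary structure is the cantilever fixed at X.
Downward deflection at the released point Y due to the loads:
  triangular load, peak 6.2 at the free end: 11w₀L⁴/(120EI) = 185.4/EI
  point load 110.6 at a = 2.98: Pa²(3L − a)/(6EI) = 1599/EI
  δ_0 = 1785/EI
Flexibility coefficient — unit upward force at Y: δ_{YY} = L³/(3EI) = 25.59/EI.
The prop prevents deflection at Y: R_Y = δ_0/δ_{YY} = 1785/25.59 = 69.75 kip.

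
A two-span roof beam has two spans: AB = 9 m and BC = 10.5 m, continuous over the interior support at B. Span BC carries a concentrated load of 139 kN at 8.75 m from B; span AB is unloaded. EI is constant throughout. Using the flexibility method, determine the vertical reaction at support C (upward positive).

Insert a hinge at B; M_B is the redundant, and each span becomes simply supported.
End slopes at the hinge B, treating each span as simply supported:
  span BC: point load 139 at a = 8.75: Pab(L + b)/(6LEI) = 413.9/EI
  relative rotation θ_0 = (0 + 413.9)/EI = 413.9/EI
A unit hogging moment at B produces rotation L₁/(3EI) + L₂/(3EI) = 6.5/EI.
Slope continuity at B: θ_0 = M_B·6.5/EI, so M_B = 413.9/6.5 = 63.67 kN·m (hogging).
Span BC, ΣM about C: R_B^{BC}·10.5 = 243.2 + 63.67, so R_B^{BC} = 29.23 kN and R_C = 139 − 29.23 = 109.8 kN.

R_C = 109.8 kN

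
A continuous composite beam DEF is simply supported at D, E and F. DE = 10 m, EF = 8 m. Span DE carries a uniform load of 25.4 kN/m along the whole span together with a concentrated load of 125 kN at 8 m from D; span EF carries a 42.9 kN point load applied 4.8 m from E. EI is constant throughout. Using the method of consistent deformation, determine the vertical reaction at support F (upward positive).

Release continuity at E by inserting a hinge; the redundant is the internal moment M_E. The primary structure is two simply-supported spans DE and EF.
Rotations at E on the released spans (each span's end-slope, ×1/EI):
  span DE: UDL 25.4: wL³/(24EI) = 1058/EI
  span DE: point load 125 at a = 8: Pab(L + a)/(6LEI) = 600/EI
  span EF: point load 42.9 at a = 4.8: Pab(L + b)/(6LEI) = 153.8/EI
  relative rotation θ_0 = (1658 + 153.8)/EI = 1812/EI
A unit hogging moment at E produces rotation L₁/(3EI) + L₂/(3EI) = 6/EI.
Compatibility: M_E·(L₁+L₂)/(3EI) = θ_0, giving M_E = 302 kN·m (hogging).
Span EF, ΣM about F: R_E^{EF}·8 = 137.3 + 302, so R_E^{EF} = 54.91 kN and R_F = 42.9 − 54.91 = -12.01 kN.

R_F = -12.01 kN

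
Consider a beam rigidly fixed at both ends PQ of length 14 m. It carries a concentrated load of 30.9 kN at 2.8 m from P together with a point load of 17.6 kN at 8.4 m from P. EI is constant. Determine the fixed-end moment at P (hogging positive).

Release both end moments; the primary structure is a simply-supported span PQ with redundants M_P and M_Q.
Simple-span end rotations at P and Q under the given loads:
  at P: point load 30.9 at a = 2.8: Pab(L + b)/(6LEI) = 290.7/EI
  at Q: point load 30.9 at a = 2.8: Pab(L + a)/(6LEI) = 193.8/EI
  at P: point load 17.6 at a = 8.4: Pab(L + b)/(6LEI) = 193.2/EI
  at Q: point load 17.6 at a = 8.4: Pab(L + a)/(6LEI) = 220.8/EI
  θ_P0 = 483.9/EI,  θ_Q0 = 414.6/EI
Flexibility coefficients: a unit moment at one end gives L/(3EI) there and L/(6EI) at the far end, so f₁₁ = f₂₂ = 4.667/EI and f₁₂ = f₂₁ = 2.333/EI.
Compatibility — zero rotation at each built-in end:
  4.667 M_P + 2.333 M_Q = 483.9
  2.333 M_P + 4.667 M_Q = 414.6
Solving the pair gives M_P = 79.03 kN·m and M_Q = 49.32 kN·m (hogging).

M_P = 79.03 kN·m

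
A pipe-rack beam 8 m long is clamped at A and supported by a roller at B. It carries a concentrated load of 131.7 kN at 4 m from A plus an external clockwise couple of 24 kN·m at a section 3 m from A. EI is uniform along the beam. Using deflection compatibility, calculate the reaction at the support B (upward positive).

R_B = 43.9 kN

Release the roller at B. Primary structure: cantilever fixed at A.
Downward deflection at the released point B due to the loads:
  point load 131.7 at a = 4: Pa²(3L − a)/(6EI) = 7024/EI
  clockwise couple 24 at a = 3: M₀a(2L − a)/(2EI) = 468/EI
  δ_0 = 7492/EI
Tip deflection under a unit load at B: L³/(3EI) = 170.7/EI.
The prop prevents deflection at B: R_B = δ_0/δ_{BB} = 7492/170.7 = 43.9 kN.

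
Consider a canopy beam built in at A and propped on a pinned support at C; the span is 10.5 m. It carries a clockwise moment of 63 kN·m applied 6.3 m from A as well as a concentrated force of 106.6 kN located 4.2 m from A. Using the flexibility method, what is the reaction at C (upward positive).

R_C = 29.73 kN

Choose R_C as the redundant. The primary structure is the cantilever fixed at A.
Primary-structure tip deflection at C by superposition:
  clockwise couple 63 at a = 6.3: M₀a(2L − a)/(2EI) = 2917/EI
  point load 106.6 at a = 4.2: Pa²(3L − a)/(6EI) = 8556/EI
  δ_0 = 11473/EI
Flexibility coefficient — unit upward force at C: δ_{CC} = L³/(3EI) = 385.9/EI.
The prop prevents deflection at C: R_C = δ_0/δ_{CC} = 11473/385.9 = 29.73 kN.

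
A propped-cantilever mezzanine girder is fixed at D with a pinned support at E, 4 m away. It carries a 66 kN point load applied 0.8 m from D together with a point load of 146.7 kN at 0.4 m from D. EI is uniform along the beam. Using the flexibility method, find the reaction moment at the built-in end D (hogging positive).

M_D = 88.19 kN·m

Take the reaction at E as the redundant and release it; the primary structure is a cantilever fixed at D.
Deflection at E on the released cantilever, summing each load's contribution:
  point load 66 at a = 0.8: Pa²(3L − a)/(6EI) = 78.85/EI
  point load 146.7 at a = 0.4: Pa²(3L − a)/(6EI) = 45.38/EI
  δ_0 = 124.2/EI
Flexibility coefficient — unit upward force at E: δ_{EE} = L³/(3EI) = 21.33/EI.
Compatibility at E: δ_0 − R_E·δ_{EE} = 0, so R_E = 124.2/21.33 = 5.823 kN.
Moment equilibrium about D: M_D = Σ(load moments about D) − R_E·L = 111.5 − 5.823×4 = 88.19 kN·m.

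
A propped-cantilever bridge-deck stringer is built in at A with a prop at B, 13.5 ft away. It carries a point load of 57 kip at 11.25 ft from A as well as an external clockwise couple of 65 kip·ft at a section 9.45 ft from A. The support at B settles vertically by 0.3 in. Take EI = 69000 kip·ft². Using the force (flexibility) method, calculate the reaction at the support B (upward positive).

R_B = 47.35 kip

Release the roller at B. Primary structure: cantilever fixed at A.
Downward deflection at the released point B due to the loads:
  point load 57 at a = 11.25: Pa²(3L − a)/(6EI) = 35169/EI
  clockwise couple 65 at a = 9.45: M₀a(2L − a)/(2EI) = 5390/EI
  δ_0 = 40559/EI
Tip deflection under a unit load at B: L³/(3EI) = 820.1/EI.
With EI = 69000 kip·ft²: δ_0 = 0.58781 ft and δ_{BB} = 0.011886 ft/kip.
Compatibility — the beam at B must follow the support down by 0.025 ft: δ_0 − R_B·δ_{BB} = 0.025, so R_B = (0.58781 − 0.025)/0.011886 = 47.35 kip.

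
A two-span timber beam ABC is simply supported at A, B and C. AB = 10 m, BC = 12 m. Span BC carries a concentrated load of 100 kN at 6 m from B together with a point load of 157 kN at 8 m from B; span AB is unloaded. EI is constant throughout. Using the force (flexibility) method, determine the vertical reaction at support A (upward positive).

Insert a hinge at B; M_B is the redundant, and each span becomes simply supported.
End slopes at the hinge B, treating each span as simply supported:
  span BC: point load 100 at a = 6: Pab(L + b)/(6LEI) = 900/EI
  span BC: point load 157 at a = 8: Pab(L + b)/(6LEI) = 1116/EI
  relative rotation θ_0 = (0 + 2016)/EI = 2016/EI
A unit hogging moment at B produces rotation L₁/(3EI) + L₂/(3EI) = 7.333/EI.
Slope continuity at B: θ_0 = M_B·7.333/EI, so M_B = 2016/7.333 = 275 kN·m (hogging).
Span AB, ΣM about A with M_B applied at B: R_B^{AB}·10 = 0 + 275, so R_B^{AB} = 27.5 kN and R_A = 0 − 27.5 = -27.5 kN.

R_A = -27.5 kN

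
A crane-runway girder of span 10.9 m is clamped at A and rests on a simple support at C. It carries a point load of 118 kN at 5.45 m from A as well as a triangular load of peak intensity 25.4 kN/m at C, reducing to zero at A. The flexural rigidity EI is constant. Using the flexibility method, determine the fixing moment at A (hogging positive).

Take the reaction at C as the redundant and release it; the primary structure is a cantilever fixed at A.
Free-end deflection of the primary structure under the applied loading (downward +):
  point load 118 at a = 5.45: Pa²(3L − a)/(6EI) = 15918/EI
  triangular load, peak 25.4 at the free end: 11w₀L⁴/(120EI) = 32866/EI
  δ_0 = 48784/EI
Tip deflection under a unit load at C: L³/(3EI) = 431.7/EI.
The prop prevents deflection at C: R_C = δ_0/δ_{CC} = 48784/431.7 = 113 kN.
Moment equilibrium about A: M_A = Σ(load moments about A) − R_C·L = 1649 − 113×10.9 = 417.2 kN·m.

M_A = 417.2 kN·m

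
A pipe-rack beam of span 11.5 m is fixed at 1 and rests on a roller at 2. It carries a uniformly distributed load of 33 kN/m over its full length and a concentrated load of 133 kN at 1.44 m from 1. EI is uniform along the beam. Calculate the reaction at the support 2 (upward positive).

Take the reaction at 2 as the redundant and release it; the primary structure is a cantilever fixed at 1.
Free-end deflection of the primary structure under the applied loading (downward +):
  UDL 33: wL⁴/(8EI) = 72147/EI
  point load 133 at a = 1.44: Pa²(3L − a)/(6EI) = 1520/EI
  δ_0 = 73666/EI
Flexibility coefficient — unit upward force at 2: δ_{22} = L³/(3EI) = 507/EI.
The prop prevents deflection at 2: R_2 = δ_0/δ_{22} = 73666/507 = 145.3 kN.

R_2 = 145.3 kN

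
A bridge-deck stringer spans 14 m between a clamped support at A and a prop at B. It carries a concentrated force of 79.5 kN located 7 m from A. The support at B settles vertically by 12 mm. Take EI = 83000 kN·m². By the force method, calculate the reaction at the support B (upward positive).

Remove the prop at B; the released (primary) structure is a cantilever built in at A.
Free-end deflection of the primary structure under the applied loading (downward +):
  point load 79.5 at a = 7: Pa²(3L − a)/(6EI) = 22724/EI
Tip deflection under a unit load at B: L³/(3EI) = 914.7/EI.
With EI = 83000 kN·m²: δ_0 = 0.27378 m and δ_{BB} = 0.01102 m/kN.
Compatibility — the beam at B must follow the support down by 0.012 m: δ_0 − R_B·δ_{BB} = 0.012, so R_B = (0.27378 − 0.012)/0.01102 = 23.75 kN.

R_B = 23.75 kN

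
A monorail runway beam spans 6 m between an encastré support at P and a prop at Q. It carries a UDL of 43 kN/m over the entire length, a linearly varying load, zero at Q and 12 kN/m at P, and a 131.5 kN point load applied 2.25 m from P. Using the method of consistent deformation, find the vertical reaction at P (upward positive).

Take the reaction at Q as the redundant and release it; the primary structure is a cantilever fixed at P.
Downward deflection at the released point Q due to the loads:
  UDL 43: wL⁴/(8EI) = 6966/EI
  triangular load, peak 12 at the fixed end: w₀L⁴/(30EI) = 518.4/EI
  point load 131.5 at a = 2.25: Pa²(3L − a)/(6EI) = 1748/EI
  δ_0 = 9232/EI
Tip deflection under a unit load at Q: L³/(3EI) = 72/EI.
The prop prevents deflection at Q: R_Q = δ_0/δ_{QQ} = 9232/72 = 128.2 kN.
Vertical equilibrium: R_P = ΣP − R_Q = 425.5 − 128.2 = 297.3 kN.

R_P = 297.3 kN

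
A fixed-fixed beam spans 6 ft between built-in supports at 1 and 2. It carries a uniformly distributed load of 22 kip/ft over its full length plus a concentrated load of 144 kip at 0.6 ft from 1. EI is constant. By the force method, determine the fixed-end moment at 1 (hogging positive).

Release both end moments; the primary structure is a simply-supported span 12 with redundants M_1 and M_2.
End rotations of the released simple span under the applied load (×1/EI):
  at 1: UDL 22: wL³/(24EI) = 198/EI
  at 2: UDL 22: wL³/(24EI) = 198/EI
  at 1: point load 144 at a = 0.6: Pab(L + b)/(6LEI) = 147.7/EI
  at 2: point load 144 at a = 0.6: Pab(L + a)/(6LEI) = 85.54/EI
  θ_10 = 345.7/EI,  θ_20 = 283.5/EI
Flexibility coefficients: a unit moment at one end gives L/(3EI) there and L/(6EI) at the far end, so f₁₁ = f₂₂ = 2/EI and f₁₂ = f₂₁ = 1/EI.
Compatibility — zero rotation at each built-in end:
  2 M_1 + 1 M_2 = 345.7
  1 M_1 + 2 M_2 = 283.5
Solving the pair gives M_1 = 136 kip·ft and M_2 = 73.78 kip·ft (hogging).

M_1 = 136 kip·ft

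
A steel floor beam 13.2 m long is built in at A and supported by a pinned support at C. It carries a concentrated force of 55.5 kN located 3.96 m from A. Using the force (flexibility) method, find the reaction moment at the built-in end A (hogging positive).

Remove the prop at C; the released (primary) structure is a cantilever built in at A.
Downward deflection at the released point C due to the loads:
  point load 55.5 at a = 3.96: Pa²(3L − a)/(6EI) = 5170/EI
Flexibility coefficient — unit upward force at C: δ_{CC} = L³/(3EI) = 766.7/EI.
The prop prevents deflection at C: R_C = δ_0/δ_{CC} = 5170/766.7 = 6.743 kN.
Moment equilibrium about A: M_A = Σ(load moments about A) − R_C·L = 219.8 − 6.743×13.2 = 130.8 kN·m.

M_A = 130.8 kN·m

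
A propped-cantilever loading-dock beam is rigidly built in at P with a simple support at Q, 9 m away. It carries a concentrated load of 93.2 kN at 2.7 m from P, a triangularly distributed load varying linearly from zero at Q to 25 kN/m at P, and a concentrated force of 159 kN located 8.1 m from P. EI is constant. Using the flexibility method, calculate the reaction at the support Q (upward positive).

R_Q = 169.1 kN

Take the reaction at Q as the redundant and release it; the primary structure is a cantilever fixed at P.
Primary-structure tip deflection at Q by superposition:
  point load 93.2 at a = 2.7: Pa²(3L − a)/(6EI) = 2752/EI
  triangular load, peak 25 at the fixed end: w₀L⁴/(30EI) = 5468/EI
  point load 159 at a = 8.1: Pa²(3L − a)/(6EI) = 32861/EI
  δ_0 = 41080/EI
Flexibility coefficient — unit upward force at Q: δ_{QQ} = L³/(3EI) = 243/EI.
Compatibility at Q: δ_0 − R_Q·δ_{QQ} = 0, so R_Q = 41080/243 = 169.1 kN.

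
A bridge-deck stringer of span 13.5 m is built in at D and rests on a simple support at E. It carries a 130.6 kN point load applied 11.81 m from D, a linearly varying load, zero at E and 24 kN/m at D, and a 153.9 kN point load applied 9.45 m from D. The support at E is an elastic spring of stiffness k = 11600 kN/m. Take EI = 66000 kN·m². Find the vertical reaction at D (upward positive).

R_D = 222.7 kN

Take the reaction at E as the redundant and release it; the primary structure is a cantilever fixed at D.
Primary-structure tip deflection at E by superposition:
  point load 130.6 at a = 11.81: Pa²(3L − a)/(6EI) = 87101/EI
  triangular load, peak 24 at the fixed end: w₀L⁴/(30EI) = 26572/EI
  point load 153.9 at a = 9.45: Pa²(3L − a)/(6EI) = 71123/EI
  δ_0 = 184796/EI
Tip deflection under a unit load at E: L³/(3EI) = 820.1/EI.
With EI = 66000 kN·m²: δ_0 = 2.7999 m and δ_{EE} = 0.012426 m/kN.
Compatibility — the spring shortens by R_E/k under the reaction it provides: δ_0 − R_E·δ_{EE} = R_E/k. With 1/k = 0.000086 m/kN, R_E = δ_0 / (δ_{EE} + 1/k) = 2.7999 / (0.012426 + 0.000086) = 223.8 kN.
Vertical equilibrium: R_D = ΣP − R_E = 446.5 − 223.8 = 222.7 kN.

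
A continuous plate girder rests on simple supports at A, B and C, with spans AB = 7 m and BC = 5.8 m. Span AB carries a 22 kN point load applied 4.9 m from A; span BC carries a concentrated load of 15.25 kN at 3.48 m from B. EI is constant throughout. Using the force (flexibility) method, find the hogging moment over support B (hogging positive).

Release continuity at B by inserting a hinge; the redundant is the internal moment M_B. The primary structure is two simply-supported spans AB and BC.
Rotations at B on the released spans (each span's end-slope, ×1/EI):
  span AB: point load 22 at a = 4.9: Pab(L + a)/(6LEI) = 64.14/EI
  span BC: point load 15.25 at a = 3.48: Pab(L + b)/(6LEI) = 28.73/EI
  relative rotation θ_0 = (64.14 + 28.73)/EI = 92.87/EI
A unit hogging moment at B produces rotation L₁/(3EI) + L₂/(3EI) = 4.267/EI.
Slope continuity at B: θ_0 = M_B·4.267/EI, so M_B = 92.87/4.267 = 21.77 kN·m (hogging).

M_B = 21.77 kN·m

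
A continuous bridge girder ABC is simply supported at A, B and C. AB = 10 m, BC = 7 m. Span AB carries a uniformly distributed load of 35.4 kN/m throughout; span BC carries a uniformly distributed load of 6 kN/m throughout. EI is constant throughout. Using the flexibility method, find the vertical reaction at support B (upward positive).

Take M_B as the redundant. Released structure: two simple spans AB and BC with a hinge at B.
End slopes at the hinge B, treating each span as simply supported:
  span AB: UDL 35.4: wL³/(24EI) = 1475/EI
  span BC: UDL 6: wL³/(24EI) = 85.75/EI
  relative rotation θ_0 = (1475 + 85.75)/EI = 1561/EI
A unit hogging moment at B produces rotation L₁/(3EI) + L₂/(3EI) = 5.667/EI.
Slope continuity at B: θ_0 = M_B·5.667/EI, so M_B = 1561/5.667 = 275.4 kN·m (hogging).
Span AB, ΣM about A with M_B applied at B: R_B^{AB}·10 = 1770 + 275.4, so R_B^{AB} = 204.5 kN and R_A = 354 − 204.5 = 149.5 kN.
Span BC, ΣM about C: R_B^{BC}·7 = 147 + 275.4, so R_B^{BC} = 60.35 kN and R_C = 42 − 60.35 = -18.35 kN.
R_B = 204.5 + 60.35 = 264.9 kN.

R_B = 264.9 kN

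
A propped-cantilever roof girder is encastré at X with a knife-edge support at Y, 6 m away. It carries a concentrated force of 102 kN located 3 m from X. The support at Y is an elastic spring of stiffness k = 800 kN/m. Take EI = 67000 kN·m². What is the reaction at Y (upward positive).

R_Y = 14.74 kN

Take the reaction at Y as the redundant and release it; the primary structure is a cantilever fixed at X.
Deflection at Y on the released cantilever, summing each load's contribution:
  point load 102 at a = 3: Pa²(3L − a)/(6EI) = 2295/EI
Flexibility coefficient — unit upward force at Y: δ_{YY} = L³/(3EI) = 72/EI.
With EI = 67000 kN·m²: δ_0 = 0.034254 m and δ_{YY} = 0.001075 m/kN.
Compatibility — the spring shortens by R_Y/k under the reaction it provides: δ_0 − R_Y·δ_{YY} = R_Y/k. With 1/k = 0.00125 m/kN, R_Y = δ_0 / (δ_{YY} + 1/k) = 0.034254 / (0.001075 + 0.00125) = 14.74 kN.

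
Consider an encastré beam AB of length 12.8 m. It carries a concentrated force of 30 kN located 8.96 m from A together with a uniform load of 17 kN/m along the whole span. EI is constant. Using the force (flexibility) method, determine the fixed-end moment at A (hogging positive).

Release both end moments; the primary structure is a simply-supported span AB with redundants M_A and M_B.
Simple-span end rotations at A and B under the given loads:
  at A: point load 30 at a = 8.96: Pab(L + b)/(6LEI) = 223.6/EI
  at B: point load 30 at a = 8.96: Pab(L + a)/(6LEI) = 292.5/EI
  at A: UDL 17: wL³/(24EI) = 1485/EI
  at B: UDL 17: wL³/(24EI) = 1485/EI
  θ_A0 = 1709/EI,  θ_B0 = 1778/EI
Flexibility coefficients: a unit moment at one end gives L/(3EI) there and L/(6EI) at the far end, so f₁₁ = f₂₂ = 4.267/EI and f₁₂ = f₂₁ = 2.133/EI.
Compatibility — zero rotation at each built-in end:
  4.267 M_A + 2.133 M_B = 1709
  2.133 M_A + 4.267 M_B = 1778
Solving the pair gives M_A = 256.3 kN·m and M_B = 288.6 kN·m (hogging).

M_A = 256.3 kN·m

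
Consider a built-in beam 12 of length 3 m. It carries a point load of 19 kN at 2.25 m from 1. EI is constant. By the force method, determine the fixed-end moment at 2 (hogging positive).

Release both end moments; the primary structure is a simply-supported span 12 with redundants M_1 and M_2.
Simple-span end rotations at 1 and 2 under the given loads:
  at 1: point load 19 at a = 2.25: Pab(L + b)/(6LEI) = 6.68/EI
  at 2: point load 19 at a = 2.25: Pab(L + a)/(6LEI) = 9.352/EI
  θ_10 = 6.68/EI,  θ_20 = 9.352/EI
Flexibility coefficients: a unit moment at one end gives L/(3EI) there and L/(6EI) at the far end, so f₁₁ = f₂₂ = 1/EI and f₁₂ = f₂₁ = 0.5/EI.
Compatibility — zero rotation at each built-in end:
  1 M_1 + 0.5 M_2 = 6.68
  0.5 M_1 + 1 M_2 = 9.352
Solving the pair gives M_1 = 2.672 kN·m and M_2 = 8.016 kN·m (hogging).

M_2 = 8.016 kN·m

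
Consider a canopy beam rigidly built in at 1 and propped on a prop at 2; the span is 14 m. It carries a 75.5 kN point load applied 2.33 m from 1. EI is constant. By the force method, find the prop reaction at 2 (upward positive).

R_2 = 2.963 kN

Take the reaction at 2 as the redundant and release it; the primary structure is a cantilever fixed at 1.
Downward deflection at the released point 2 due to the loads:
  point load 75.5 at a = 2.33: Pa²(3L − a)/(6EI) = 2710/EI
Flexibility coefficient — unit upward force at 2: δ_{22} = L³/(3EI) = 914.7/EI.
The prop prevents deflection at 2: R_2 = δ_0/δ_{22} = 2710/914.7 = 2.963 kN.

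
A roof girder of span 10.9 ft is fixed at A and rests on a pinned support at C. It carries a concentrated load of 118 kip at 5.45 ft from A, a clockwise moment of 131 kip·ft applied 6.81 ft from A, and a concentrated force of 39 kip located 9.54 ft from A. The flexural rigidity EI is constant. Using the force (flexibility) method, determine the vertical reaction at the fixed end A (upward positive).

Release the roller at C. Primary structure: cantilever fixed at A.
Primary-structure tip deflection at C by superposition:
  point load 118 at a = 5.45: Pa²(3L − a)/(6EI) = 15918/EI
  clockwise couple 131 at a = 6.81: M₀a(2L − a)/(2EI) = 6686/EI
  point load 39 at a = 9.54: Pa²(3L − a)/(6EI) = 13701/EI
  δ_0 = 36305/EI
Flexibility coefficient — unit upward force at C: δ_{CC} = L³/(3EI) = 431.7/EI.
The prop prevents deflection at C: R_C = δ_0/δ_{CC} = 36305/431.7 = 84.1 kip.
Vertical equilibrium: R_A = ΣP − R_C = 157 − 84.1 = 72.9 kip.

R_A = 72.9 kip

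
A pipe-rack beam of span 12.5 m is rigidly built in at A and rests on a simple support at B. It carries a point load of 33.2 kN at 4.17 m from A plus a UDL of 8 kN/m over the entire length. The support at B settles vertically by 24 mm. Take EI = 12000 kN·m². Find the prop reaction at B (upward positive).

Choose R_B as the redundant. The primary structure is the cantilever fixed at A.
Primary-structure tip deflection at B by superposition:
  point load 33.2 at a = 4.17: Pa²(3L − a)/(6EI) = 3207/EI
  UDL 8: wL⁴/(8EI) = 24414/EI
  δ_0 = 27621/EI
Flexibility coefficient — unit upward force at B: δ_{BB} = L³/(3EI) = 651/EI.
With EI = 12000 kN·m²: δ_0 = 2.3018 m and δ_{BB} = 0.054253 m/kN.
Compatibility — the beam at B must follow the support down by 0.024 m: δ_0 − R_B·δ_{BB} = 0.024, so R_B = (2.3018 − 0.024)/0.054253 = 41.98 kN.

R_B = 41.98 kN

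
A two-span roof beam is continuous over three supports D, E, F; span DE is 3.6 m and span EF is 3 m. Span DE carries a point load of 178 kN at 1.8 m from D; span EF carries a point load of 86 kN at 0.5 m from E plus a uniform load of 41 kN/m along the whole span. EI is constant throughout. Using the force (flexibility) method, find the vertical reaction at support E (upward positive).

Take M_E as the redundant. Released structure: two simple spans DE and EF with a hinge at E.
End slopes at the hinge E, treating each span as simply supported:
  span DE: point load 178 at a = 1.8: Pab(L + a)/(6LEI) = 144.2/EI
  span EF: point load 86 at a = 0.5: Pab(L + b)/(6LEI) = 32.85/EI
  span EF: UDL 41: wL³/(24EI) = 46.12/EI
  relative rotation θ_0 = (144.2 + 78.97)/EI = 223.2/EI
A unit hogging moment at E produces rotation L₁/(3EI) + L₂/(3EI) = 2.2/EI.
Slope continuity at E: θ_0 = M_E·2.2/EI, so M_E = 223.2/2.2 = 101.4 kN·m (hogging).
Span DE, ΣM about D with M_E applied at E: R_E^{DE}·3.6 = 320.4 + 101.4, so R_E^{DE} = 117.2 kN and R_D = 178 − 117.2 = 60.82 kN.
Span EF, ΣM about F: R_E^{EF}·3 = 399.5 + 101.4, so R_E^{EF} = 167 kN and R_F = 209 − 167 = 42.02 kN.
R_E = 117.2 + 167 = 284.2 kN.

R_E = 284.2 kN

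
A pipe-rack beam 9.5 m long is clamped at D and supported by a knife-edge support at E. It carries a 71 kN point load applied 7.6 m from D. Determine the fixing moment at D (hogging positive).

Choose R_E as the redundant. The primary structure is the cantilever fixed at D.
Primary-structure tip deflection at E by superposition:
  point load 71 at a = 7.6: Pa²(3L − a)/(6EI) = 14285/EI
Flexibility coefficient — unit upward force at E: δ_{EE} = L³/(3EI) = 285.8/EI.
The prop prevents deflection at E: R_E = δ_0/δ_{EE} = 14285/285.8 = 49.98 kN.
Moment equilibrium about D: M_D = Σ(load moments about D) − R_E·L = 539.6 − 49.98×9.5 = 64.75 kN·m.

M_D = 64.75 kN·m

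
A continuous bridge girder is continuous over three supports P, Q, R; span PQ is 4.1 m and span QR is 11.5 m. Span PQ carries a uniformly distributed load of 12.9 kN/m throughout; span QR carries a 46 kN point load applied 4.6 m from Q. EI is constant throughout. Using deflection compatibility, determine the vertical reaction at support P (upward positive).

Release continuity at Q by inserting a hinge; the redundant is the internal moment M_Q. The primary structure is two simply-supported spans PQ and QR.
End slopes at the hinge Q, treating each span as simply supported:
  span PQ: UDL 12.9: wL³/(24EI) = 37.05/EI
  span QR: point load 46 at a = 4.6: Pab(L + b)/(6LEI) = 389.3/EI
  relative rotation θ_0 = (37.05 + 389.3)/EI = 426.4/EI
A unit hogging moment at Q produces rotation L₁/(3EI) + L₂/(3EI) = 5.2/EI.
Slope continuity at Q: θ_0 = M_Q·5.2/EI, so M_Q = 426.4/5.2 = 82 kN·m (hogging).
Span PQ, ΣM about P with M_Q applied at Q: R_Q^{PQ}·4.1 = 108.4 + 82, so R_Q^{PQ} = 46.44 kN and R_P = 52.89 − 46.44 = 6.446 kN.

R_P = 6.446 kN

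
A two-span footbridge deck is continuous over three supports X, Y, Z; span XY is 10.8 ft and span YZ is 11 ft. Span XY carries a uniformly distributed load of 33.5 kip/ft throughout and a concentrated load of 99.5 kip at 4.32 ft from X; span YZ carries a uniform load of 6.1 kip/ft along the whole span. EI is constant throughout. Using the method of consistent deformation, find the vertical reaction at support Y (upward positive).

R_Y = 323.6 kip

Release continuity at Y by inserting a hinge; the redundant is the internal moment M_Y. The primary structure is two simply-supported spans XY and YZ.
Discontinuity in slope at Y on the released structure — sum the simple-span end rotations:
  span XY: UDL 33.5: wL³/(24EI) = 1758/EI
  span XY: point load 99.5 at a = 4.32: Pab(L + a)/(6LEI) = 649.9/EI
  span YZ: UDL 6.1: wL³/(24EI) = 338.3/EI
  relative rotation θ_0 = (2408 + 338.3)/EI = 2747/EI
A unit hogging moment at Y produces rotation L₁/(3EI) + L₂/(3EI) = 7.267/EI.
Compatibility: M_Y·(L₁+L₂)/(3EI) = θ_0, giving M_Y = 378 kip·ft (hogging).
Span XY, ΣM about X with M_Y applied at Y: R_Y^{XY}·10.8 = 2384 + 378, so R_Y^{XY} = 255.7 kip and R_X = 461.3 − 255.7 = 205.6 kip.
Span YZ, ΣM about Z: R_Y^{YZ}·11 = 369.1 + 378, so R_Y^{YZ} = 67.91 kip and R_Z = 67.1 − 67.91 = -0.8107 kip.
R_Y = 255.7 + 67.91 = 323.6 kip.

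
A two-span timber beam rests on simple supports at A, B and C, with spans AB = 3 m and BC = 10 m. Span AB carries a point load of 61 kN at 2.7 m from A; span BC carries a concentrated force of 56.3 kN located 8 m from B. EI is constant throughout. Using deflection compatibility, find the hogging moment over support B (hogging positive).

Release continuity at B by inserting a hinge; the redundant is the internal moment M_B. The primary structure is two simply-supported spans AB and BC.
End slopes at the hinge B, treating each span as simply supported:
  span AB: point load 61 at a = 2.7: Pab(L + a)/(6LEI) = 15.65/EI
  span BC: point load 56.3 at a = 8: Pab(L + b)/(6LEI) = 180.2/EI
  relative rotation θ_0 = (15.65 + 180.2)/EI = 195.8/EI
A unit hogging moment at B produces rotation L₁/(3EI) + L₂/(3EI) = 4.333/EI.
Compatibility: M_B·(L₁+L₂)/(3EI) = θ_0, giving M_B = 45.19 kN·m (hogging).

M_B = 45.19 kN·m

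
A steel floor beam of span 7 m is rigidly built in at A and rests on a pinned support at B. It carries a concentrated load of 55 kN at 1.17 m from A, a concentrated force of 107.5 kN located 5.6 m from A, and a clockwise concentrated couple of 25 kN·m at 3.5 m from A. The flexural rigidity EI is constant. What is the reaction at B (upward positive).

R_B = 81.87 kN

Release the roller at B. Primary structure: cantilever fixed at A.
Free-end deflection of the primary structure under the applied loading (downward +):
  point load 55 at a = 1.17: Pa²(3L − a)/(6EI) = 248.8/EI
  point load 107.5 at a = 5.6: Pa²(3L − a)/(6EI) = 8653/EI
  clockwise couple 25 at a = 3.5: M₀a(2L − a)/(2EI) = 459.4/EI
  δ_0 = 9361/EI
Tip deflection under a unit load at B: L³/(3EI) = 114.3/EI.
Compatibility at B: δ_0 − R_B·δ_{BB} = 0, so R_B = 9361/114.3 = 81.87 kN.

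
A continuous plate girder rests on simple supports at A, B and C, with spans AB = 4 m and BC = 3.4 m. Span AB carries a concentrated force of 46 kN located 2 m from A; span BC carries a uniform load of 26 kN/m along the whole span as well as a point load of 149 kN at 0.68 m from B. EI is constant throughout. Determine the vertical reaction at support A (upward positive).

R_A = 5.643 kN

Take M_B as the redundant. Released structure: two simple spans AB and BC with a hinge at B.
Rotations at B on the released spans (each span's end-slope, ×1/EI):
  span AB: point load 46 at a = 2: Pab(L + a)/(6LEI) = 46/EI
  span BC: UDL 26: wL³/(24EI) = 42.58/EI
  span BC: point load 149 at a = 0.68: Pab(L + b)/(6LEI) = 82.68/EI
  relative rotation θ_0 = (46 + 125.3)/EI = 171.3/EI
A unit hogging moment at B produces rotation L₁/(3EI) + L₂/(3EI) = 2.467/EI.
Compatibility: M_B·(L₁+L₂)/(3EI) = θ_0, giving M_B = 69.43 kN·m (hogging).
Span AB, ΣM about A with M_B applied at B: R_B^{AB}·4 = 92 + 69.43, so R_B^{AB} = 40.36 kN and R_A = 46 − 40.36 = 5.643 kN.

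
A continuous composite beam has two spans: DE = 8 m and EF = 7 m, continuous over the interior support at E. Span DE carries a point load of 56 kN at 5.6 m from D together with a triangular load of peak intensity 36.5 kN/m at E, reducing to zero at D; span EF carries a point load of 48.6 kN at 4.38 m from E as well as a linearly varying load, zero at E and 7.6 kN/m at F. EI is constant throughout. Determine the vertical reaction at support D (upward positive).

Insert a hinge at E; M_E is the redundant, and each span becomes simply supported.
Discontinuity in slope at E on the released structure — sum the simple-span end rotations:
  span DE: point load 56 at a = 5.6: Pab(L + a)/(6LEI) = 213.2/EI
  span DE: triangular load, peak 36.5: w₀L³/(45EI) = 415.3/EI
  span EF: point load 48.6 at a = 4.38: Pab(L + b)/(6LEI) = 127.7/EI
  span EF: triangular load, peak 7.6: 7w₀L³/(360EI) = 50.69/EI
  relative rotation θ_0 = (628.5 + 178.4)/EI = 807/EI
A unit hogging moment at E produces rotation L₁/(3EI) + L₂/(3EI) = 5/EI.
Slope continuity at E: θ_0 = M_E·5/EI, so M_E = 807/5 = 161.4 kN·m (hogging).
Span DE, ΣM about D with M_E applied at E: R_E^{DE}·8 = 1092 + 161.4, so R_E^{DE} = 156.7 kN and R_D = 202 − 156.7 = 45.29 kN.

R_D = 45.29 kN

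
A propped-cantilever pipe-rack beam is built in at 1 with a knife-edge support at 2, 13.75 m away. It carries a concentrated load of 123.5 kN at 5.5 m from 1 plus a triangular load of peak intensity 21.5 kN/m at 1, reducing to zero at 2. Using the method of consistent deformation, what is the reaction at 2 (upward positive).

Take the reaction at 2 as the redundant and release it; the primary structure is a cantilever fixed at 1.
Primary-structure tip deflection at 2 by superposition:
  point load 123.5 at a = 5.5: Pa²(3L − a)/(6EI) = 22260/EI
  triangular load, peak 21.5 at the fixed end: w₀L⁴/(30EI) = 25617/EI
  δ_0 = 47877/EI
Tip deflection under a unit load at 2: L³/(3EI) = 866.5/EI.
The prop prevents deflection at 2: R_2 = δ_0/δ_{22} = 47877/866.5 = 55.25 kN.

R_2 = 55.25 kN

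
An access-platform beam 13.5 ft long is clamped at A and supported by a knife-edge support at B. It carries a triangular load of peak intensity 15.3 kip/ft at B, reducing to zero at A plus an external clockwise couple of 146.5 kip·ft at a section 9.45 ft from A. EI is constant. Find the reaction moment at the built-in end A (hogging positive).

Take the reaction at B as the redundant and release it; the primary structure is a cantilever fixed at A.
Free-end deflection of the primary structure under the applied loading (downward +):
  triangular load, peak 15.3 at the free end: 11w₀L⁴/(120EI) = 46584/EI
  clockwise couple 146.5 at a = 9.45: M₀a(2L − a)/(2EI) = 12148/EI
  δ_0 = 58732/EI
Tip deflection under a unit load at B: L³/(3EI) = 820.1/EI.
The prop prevents deflection at B: R_B = δ_0/δ_{BB} = 58732/820.1 = 71.61 kip.
Moment equilibrium about A: M_A = Σ(load moments about A) − R_B·L = 1076 − 71.61×13.5 = 109.2 kip·ft.

M_A = 109.2 kip·ft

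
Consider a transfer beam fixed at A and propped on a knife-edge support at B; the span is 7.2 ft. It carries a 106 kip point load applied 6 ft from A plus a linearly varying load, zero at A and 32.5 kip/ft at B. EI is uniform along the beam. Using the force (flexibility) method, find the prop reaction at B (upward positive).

Remove the prop at B; the released (primary) structure is a cantilever built in at A.
Deflection at B on the released cantilever, summing each load's contribution:
  point load 106 at a = 6: Pa²(3L − a)/(6EI) = 9922/EI
  triangular load, peak 32.5 at the free end: 11w₀L⁴/(120EI) = 8006/EI
  δ_0 = 17928/EI
Tip deflection under a unit load at B: L³/(3EI) = 124.4/EI.
The prop prevents deflection at B: R_B = δ_0/δ_{BB} = 17928/124.4 = 144.1 kip.

R_B = 144.1 kip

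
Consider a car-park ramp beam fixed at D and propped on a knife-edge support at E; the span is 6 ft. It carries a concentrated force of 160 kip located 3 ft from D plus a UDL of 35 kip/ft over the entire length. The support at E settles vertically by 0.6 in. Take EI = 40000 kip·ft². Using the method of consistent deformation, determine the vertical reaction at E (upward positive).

R_E = 101 kip

Take the reaction at E as the redundant and release it; the primary structure is a cantilever fixed at D.
Deflection at E on the released cantilever, summing each load's contribution:
  point load 160 at a = 3: Pa²(3L − a)/(6EI) = 3600/EI
  UDL 35: wL⁴/(8EI) = 5670/EI
  δ_0 = 9270/EI
Tip deflection under a unit load at E: L³/(3EI) = 72/EI.
With EI = 40000 kip·ft²: δ_0 = 0.23175 ft and δ_{EE} = 0.0018 ft/kip.
Compatibility — the beam at E must follow the support down by 0.05 ft: δ_0 − R_E·δ_{EE} = 0.05, so R_E = (0.23175 − 0.05)/0.0018 = 101 kip.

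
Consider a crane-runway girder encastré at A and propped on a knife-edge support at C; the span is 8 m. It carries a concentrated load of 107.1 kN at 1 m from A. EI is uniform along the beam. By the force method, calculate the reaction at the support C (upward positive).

Release the roller at C. Primary structure: cantilever fixed at A.
Primary-structure tip deflection at C by superposition:
  point load 107.1 at a = 1: Pa²(3L − a)/(6EI) = 410.6/EI
Flexibility coefficient — unit upward force at C: δ_{CC} = L³/(3EI) = 170.7/EI.
Compatibility at C: δ_0 − R_C·δ_{CC} = 0, so R_C = 410.6/170.7 = 2.406 kN.

R_C = 2.406 kN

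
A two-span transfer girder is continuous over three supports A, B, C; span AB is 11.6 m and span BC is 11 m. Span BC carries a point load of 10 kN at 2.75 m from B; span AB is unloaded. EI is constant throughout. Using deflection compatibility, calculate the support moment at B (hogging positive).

Release continuity at B by inserting a hinge; the redundant is the internal moment M_B. The primary structure is two simply-supported spans AB and BC.
Rotations at B on the released spans (each span's end-slope, ×1/EI):
  span BC: point load 10 at a = 2.75: Pab(L + b)/(6LEI) = 66.17/EI
  relative rotation θ_0 = (0 + 66.17)/EI = 66.17/EI
A unit hogging moment at B produces rotation L₁/(3EI) + L₂/(3EI) = 7.533/EI.
Compatibility: M_B·(L₁+L₂)/(3EI) = θ_0, giving M_B = 8.784 kN·m (hogging).

M_B = 8.784 kN·m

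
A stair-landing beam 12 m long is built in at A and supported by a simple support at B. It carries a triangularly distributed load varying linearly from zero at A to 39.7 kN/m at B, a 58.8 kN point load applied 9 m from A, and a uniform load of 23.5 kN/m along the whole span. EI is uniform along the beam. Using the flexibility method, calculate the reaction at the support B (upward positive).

R_B = 274 kN

Take the reaction at B as the redundant and release it; the primary structure is a cantilever fixed at A.
Free-end deflection of the primary structure under the applied loading (downward +):
  triangular load, peak 39.7 at the free end: 11w₀L⁴/(120EI) = 75462/EI
  point load 58.8 at a = 9: Pa²(3L − a)/(6EI) = 21433/EI
  UDL 23.5: wL⁴/(8EI) = 60912/EI
  δ_0 = 157806/EI
Flexibility coefficient — unit upward force at B: δ_{BB} = L³/(3EI) = 576/EI.
The prop prevents deflection at B: R_B = δ_0/δ_{BB} = 157806/576 = 274 kN.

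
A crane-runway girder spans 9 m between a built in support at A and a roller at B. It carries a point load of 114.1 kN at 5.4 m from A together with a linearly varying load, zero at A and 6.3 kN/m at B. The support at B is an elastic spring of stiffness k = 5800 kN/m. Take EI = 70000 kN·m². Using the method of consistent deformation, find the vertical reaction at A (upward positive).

Take the reaction at B as the redundant and release it; the primary structure is a cantilever fixed at A.
Primary-structure tip deflection at B by superposition:
  point load 114.1 at a = 5.4: Pa²(3L − a)/(6EI) = 11978/EI
  triangular load, peak 6.3 at the free end: 11w₀L⁴/(120EI) = 3789/EI
  δ_0 = 15767/EI
Tip deflection under a unit load at B: L³/(3EI) = 243/EI.
With EI = 70000 kN·m²: δ_0 = 0.22524 m and δ_{BB} = 0.003471 m/kN.
Compatibility — the spring shortens by R_B/k under the reaction it provides: δ_0 − R_B·δ_{BB} = R_B/k. With 1/k = 0.000172 m/kN, R_B = δ_0 / (δ_{BB} + 1/k) = 0.22524 / (0.003471 + 0.000172) = 61.81 kN.
Vertical equilibrium: R_A = ΣP − R_B = 142.4 − 61.81 = 80.64 kN.

R_A = 80.64 kN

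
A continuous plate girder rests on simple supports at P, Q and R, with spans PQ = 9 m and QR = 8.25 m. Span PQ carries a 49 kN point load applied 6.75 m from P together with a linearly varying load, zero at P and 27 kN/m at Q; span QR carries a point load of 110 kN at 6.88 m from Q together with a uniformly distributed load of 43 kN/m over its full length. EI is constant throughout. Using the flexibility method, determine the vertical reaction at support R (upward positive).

R_R = 229.9 kN

Release continuity at Q by inserting a hinge; the redundant is the internal moment M_Q. The primary structure is two simply-supported spans PQ and QR.
End slopes at the hinge Q, treating each span as simply supported:
  span PQ: point load 49 at a = 6.75: Pab(L + a)/(6LEI) = 217.1/EI
  span PQ: triangular load, peak 27: w₀L³/(45EI) = 437.4/EI
  span QR: point load 110 at a = 6.88: Pab(L + b)/(6LEI) = 201.5/EI
  span QR: UDL 43: wL³/(24EI) = 1006/EI
  relative rotation θ_0 = (654.5 + 1208)/EI = 1862/EI
A unit hogging moment at Q produces rotation L₁/(3EI) + L₂/(3EI) = 5.75/EI.
Compatibility: M_Q·(L₁+L₂)/(3EI) = θ_0, giving M_Q = 323.8 kN·m (hogging).
Span QR, ΣM about R: R_Q^{QR}·8.25 = 1614 + 323.8, so R_Q^{QR} = 234.9 kN and R_R = 464.8 − 234.9 = 229.9 kN.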